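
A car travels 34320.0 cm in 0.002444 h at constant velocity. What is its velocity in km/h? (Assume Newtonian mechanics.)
v = d/t (with unit conversion) = 140.4 km/h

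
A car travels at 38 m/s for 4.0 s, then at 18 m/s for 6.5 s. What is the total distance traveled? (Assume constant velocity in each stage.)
d₁ = v₁t₁ = 38 × 4.0 = 152 m
d₂ = v₂t₂ = 18 × 6.5 = 117 m
d_total = 152 + 117 = 269.0 m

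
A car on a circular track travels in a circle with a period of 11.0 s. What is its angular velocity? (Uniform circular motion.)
ω = 2π/T = 2π/11.0 = 0.5712 rad/s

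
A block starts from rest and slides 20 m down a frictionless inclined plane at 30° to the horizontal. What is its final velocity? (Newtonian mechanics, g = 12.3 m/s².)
a = g sin(θ) = 12.3 × sin(30°) = 6.15 m/s²
v = √(2ad) = √(2 × 6.15 × 20) = 15.68 m/s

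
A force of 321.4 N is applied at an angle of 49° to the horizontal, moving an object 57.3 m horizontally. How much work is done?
W = Fd cosθ = 321.4×57.3×cos(49°) = 12082.0 J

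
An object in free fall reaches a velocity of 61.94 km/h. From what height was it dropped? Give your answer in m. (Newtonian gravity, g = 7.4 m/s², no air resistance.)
h = v²/(2g) (with unit conversion) = 20.0 m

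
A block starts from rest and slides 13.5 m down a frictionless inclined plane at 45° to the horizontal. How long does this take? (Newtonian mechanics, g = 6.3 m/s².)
a = g sin(θ) = 6.3 × sin(45°) = 4.45 m/s²
t = √(2d/a) = √(2 × 13.5 / 4.45) = 2.46 s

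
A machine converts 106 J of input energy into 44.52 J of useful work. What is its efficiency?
η = W_out/W_in = 44.52/106 = 0.42 = 42.0%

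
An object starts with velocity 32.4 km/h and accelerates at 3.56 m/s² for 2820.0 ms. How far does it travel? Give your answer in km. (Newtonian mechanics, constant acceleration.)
d = v₀t + ½at² (with unit conversion) = 0.03954 km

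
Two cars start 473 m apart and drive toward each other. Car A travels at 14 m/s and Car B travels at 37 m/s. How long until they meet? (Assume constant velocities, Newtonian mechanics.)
Combined speed: v_combined = 14 + 37 = 51 m/s
Time to meet: t = d/51 = 473/51 = 9.27 s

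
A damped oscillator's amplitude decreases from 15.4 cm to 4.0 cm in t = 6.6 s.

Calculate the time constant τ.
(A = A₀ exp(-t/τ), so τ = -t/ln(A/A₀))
A/A₀ = 4.0/15.4 = 0.2597; ln(A/A₀) = -1.348
τ = −t/ln(A/A₀) = −6.6/-1.348 = 4.896 s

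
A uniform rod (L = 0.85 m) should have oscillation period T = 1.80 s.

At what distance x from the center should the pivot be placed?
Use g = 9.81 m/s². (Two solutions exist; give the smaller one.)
T = 2π√((L²/12 + x²)/(gx)). Let c = T²g/(4π²) = 0.8051.
x² − cx + L²/12 = 0 → x = (c − √(c² − L²/3))/2 = 0.08343 m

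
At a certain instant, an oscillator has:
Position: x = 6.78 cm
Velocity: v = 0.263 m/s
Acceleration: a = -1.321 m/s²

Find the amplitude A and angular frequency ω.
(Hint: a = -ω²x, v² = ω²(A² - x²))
a = −ω²x → ω = √(|a|/x) = √(1.321/0.0678) = 4.414 rad/s
v² = ω²(A² − x²) → A = √(x² + v²/ω²) = √(0.0678² + 0.263²/4.414²) = 0.09026 m = 9.026 cm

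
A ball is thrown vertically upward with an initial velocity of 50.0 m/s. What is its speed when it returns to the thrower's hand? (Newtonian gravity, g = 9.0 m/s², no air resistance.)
By conservation of energy, the ball returns at the same speed = 50.0 m/s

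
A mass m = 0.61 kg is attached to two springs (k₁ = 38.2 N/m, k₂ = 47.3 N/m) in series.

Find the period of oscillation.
k_eq = k₁k₂/(k₁+k₂) = 21.13 N/m
T = 2π√(m/k_eq) = 2π√(0.61/21.13) = 1.067 s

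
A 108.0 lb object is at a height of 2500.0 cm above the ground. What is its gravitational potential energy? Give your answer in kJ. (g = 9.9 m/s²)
PE = mgh = 48.99 kg × 9.9 m/s² × 25 m = 1.212e+04 J = 12.12 kJ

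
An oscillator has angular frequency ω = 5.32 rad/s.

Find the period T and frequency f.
T = 2π/ω = 2π/5.32 = 1.181 s; f = ω/2π = 0.8467 Hz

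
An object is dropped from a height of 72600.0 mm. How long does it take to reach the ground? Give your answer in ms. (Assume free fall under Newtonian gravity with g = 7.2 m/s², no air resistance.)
t = √(2h/g) (with unit conversion) = 4491.0 ms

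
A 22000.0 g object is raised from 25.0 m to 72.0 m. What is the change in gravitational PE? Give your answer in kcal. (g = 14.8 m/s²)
ΔPE = mg(h₂ − h₁) = 22 kg × 14.8 m/s² × (72 − 25) m = 1.53e+04 J = 3.658 kcal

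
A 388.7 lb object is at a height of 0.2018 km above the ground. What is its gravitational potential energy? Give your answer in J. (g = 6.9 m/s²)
PE = mgh = 176.3 kg × 6.9 m/s² × 201.8 m = 2.455e+05 J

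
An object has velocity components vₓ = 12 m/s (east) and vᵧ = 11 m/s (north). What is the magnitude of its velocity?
|v| = √(vₓ² + vᵧ²) = √(12² + 11²) = √(265) = 16.28 m/s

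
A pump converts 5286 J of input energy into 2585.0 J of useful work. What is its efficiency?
η = W_out/W_in = 2585.0/5286 = 0.489 = 48.9%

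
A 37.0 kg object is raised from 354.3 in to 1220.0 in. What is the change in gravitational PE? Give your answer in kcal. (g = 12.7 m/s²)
ΔPE = mg(h₂ − h₁) = 37 kg × 12.7 m/s² × (30.99 − 8.999) m = 1.033e+04 J = 2.47 kcal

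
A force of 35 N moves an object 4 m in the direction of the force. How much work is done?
W = Fd = 35×4 = 140.0 J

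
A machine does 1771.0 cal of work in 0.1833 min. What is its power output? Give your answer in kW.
P = W/t = 7410 J / 11 s = 673.7 W = 0.6737 kW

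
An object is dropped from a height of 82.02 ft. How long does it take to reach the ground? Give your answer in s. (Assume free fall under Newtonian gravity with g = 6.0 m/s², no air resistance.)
t = √(2h/g) (with unit conversion) = 2.887 s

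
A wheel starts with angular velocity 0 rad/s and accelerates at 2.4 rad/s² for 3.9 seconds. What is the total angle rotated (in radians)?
θ = ω₀t + ½αt² = 0×3.9 + ½×2.4×3.9² = 18.25 rad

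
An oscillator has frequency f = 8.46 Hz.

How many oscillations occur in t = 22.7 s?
n = f×t = 8.46×22.7 = 192 oscillations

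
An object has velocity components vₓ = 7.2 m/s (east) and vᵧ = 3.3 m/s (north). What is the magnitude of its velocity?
|v| = √(vₓ² + vᵧ²) = √(7.2² + 3.3²) = √(62.73) = 7.92 m/s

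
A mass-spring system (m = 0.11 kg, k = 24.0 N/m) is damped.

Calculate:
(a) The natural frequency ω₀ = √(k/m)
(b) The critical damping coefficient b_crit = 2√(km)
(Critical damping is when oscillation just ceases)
ω₀ = √(k/m) = √(24.0/0.11) = 14.77 rad/s
b_crit = 2√(km) = 2√(24.0×0.11) = 3.25 kg/s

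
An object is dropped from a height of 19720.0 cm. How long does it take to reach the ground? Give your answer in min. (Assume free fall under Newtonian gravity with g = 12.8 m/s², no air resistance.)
t = √(2h/g) (with unit conversion) = 0.09252 min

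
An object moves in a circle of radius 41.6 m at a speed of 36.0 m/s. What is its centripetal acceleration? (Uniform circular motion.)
a_c = v²/r = 36.0²/41.6 = 1296/41.6 = 31.15 m/s²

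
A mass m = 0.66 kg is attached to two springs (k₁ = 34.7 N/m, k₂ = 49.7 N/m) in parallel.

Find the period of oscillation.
k_eq = k₁+k₂ = 84.4 N/m
T = 2π√(m/k_eq) = 2π√(0.66/84.4) = 0.5556 s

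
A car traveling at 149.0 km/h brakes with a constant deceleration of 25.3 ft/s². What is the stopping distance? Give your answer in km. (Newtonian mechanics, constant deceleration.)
d = v₀² / (2a) (with unit conversion) = 0.1111 km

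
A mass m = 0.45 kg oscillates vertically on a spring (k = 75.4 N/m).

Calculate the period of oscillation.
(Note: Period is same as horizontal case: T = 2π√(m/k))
T = 2π√(m/k) = 2π√(0.45/75.4) = 0.4854 s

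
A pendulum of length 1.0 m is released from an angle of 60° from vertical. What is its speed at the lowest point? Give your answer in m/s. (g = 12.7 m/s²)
h = L(1 − cosθ) = 1.0×(1 − cos60°) = 0.5 m
v = √(2gh) = √(2×12.7×0.5) = 3.564 m/s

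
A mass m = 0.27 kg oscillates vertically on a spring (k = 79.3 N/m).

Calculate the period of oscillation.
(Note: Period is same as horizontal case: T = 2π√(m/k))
T = 2π√(m/k) = 2π√(0.27/79.3) = 0.3666 s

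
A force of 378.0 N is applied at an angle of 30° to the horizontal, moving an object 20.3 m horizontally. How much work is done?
W = Fd cosθ = 378.0×20.3×cos(30°) = 6645.4 J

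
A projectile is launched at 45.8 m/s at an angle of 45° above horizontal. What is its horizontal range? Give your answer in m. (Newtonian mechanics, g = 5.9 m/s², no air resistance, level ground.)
R = v₀² sin(2θ) / g = 355.5 m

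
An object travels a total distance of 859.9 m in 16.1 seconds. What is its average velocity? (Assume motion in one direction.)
v_avg = Δd / Δt = 859.9 / 16.1 = 53.41 m/s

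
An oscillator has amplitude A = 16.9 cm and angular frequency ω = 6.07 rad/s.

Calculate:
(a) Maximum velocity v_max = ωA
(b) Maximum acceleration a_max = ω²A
v_max = ωA = 6.07×0.169 = 1.026 m/s
a_max = ω²A = 6.07²×0.169 = 6.227 m/s²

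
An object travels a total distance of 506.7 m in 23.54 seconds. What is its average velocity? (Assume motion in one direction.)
v_avg = Δd / Δt = 506.7 / 23.54 = 21.53 m/s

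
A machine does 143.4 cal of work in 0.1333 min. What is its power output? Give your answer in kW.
P = W/t = 600 J / 7.998 s = 75.02 W = 0.07502 kW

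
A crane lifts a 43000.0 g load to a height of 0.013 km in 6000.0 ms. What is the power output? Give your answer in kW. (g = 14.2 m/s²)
W = mgh = 43×14.2×13 = 7938 J
P = W/t = 7938/6 = 1323 W = 1.323 kW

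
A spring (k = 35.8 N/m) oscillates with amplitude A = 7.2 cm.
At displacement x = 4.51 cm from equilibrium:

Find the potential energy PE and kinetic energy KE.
E_total = ½kA² = ½×35.8×(0.072)² = 0.09279 J
PE = ½kx² = ½×35.8×(0.0451)² = 0.03641 J
KE = E_total − PE = 0.05638 J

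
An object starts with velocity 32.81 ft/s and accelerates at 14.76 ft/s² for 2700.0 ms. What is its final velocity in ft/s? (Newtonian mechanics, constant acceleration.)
v = v₀ + at (with unit conversion) = 72.66 ft/s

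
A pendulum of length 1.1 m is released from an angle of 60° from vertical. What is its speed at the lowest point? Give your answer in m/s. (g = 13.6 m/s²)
h = L(1 − cosθ) = 1.1×(1 − cos60°) = 0.55 m
v = √(2gh) = √(2×13.6×0.55) = 3.868 m/s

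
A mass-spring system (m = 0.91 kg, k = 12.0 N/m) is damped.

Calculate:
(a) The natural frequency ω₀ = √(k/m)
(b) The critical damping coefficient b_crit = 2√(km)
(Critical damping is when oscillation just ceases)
ω₀ = √(k/m) = √(12.0/0.91) = 3.631 rad/s
b_crit = 2√(km) = 2√(12.0×0.91) = 6.609 kg/s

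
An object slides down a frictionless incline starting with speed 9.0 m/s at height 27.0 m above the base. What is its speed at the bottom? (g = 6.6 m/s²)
½mv₀² + mgh = ½mv² → v = √(v₀² + 2gh) = √(9² + 2×6.6×27) = 20.91 m/s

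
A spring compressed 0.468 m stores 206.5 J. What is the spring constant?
PE = ½kx² → k = 2PE/x² = 2×206.5/0.468² = 1886.0 N/m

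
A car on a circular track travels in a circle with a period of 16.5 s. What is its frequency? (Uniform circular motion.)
f = 1/T = 1/16.5 = 0.0606 Hz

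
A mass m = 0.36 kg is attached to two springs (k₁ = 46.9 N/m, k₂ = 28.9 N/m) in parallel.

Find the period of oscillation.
k_eq = k₁+k₂ = 75.8 N/m
T = 2π√(m/k_eq) = 2π√(0.36/75.8) = 0.433 s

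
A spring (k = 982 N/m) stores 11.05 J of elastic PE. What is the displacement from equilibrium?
PE = ½kx² → x = √(2PE/k) = √(2×11.05/982) = 0.15 m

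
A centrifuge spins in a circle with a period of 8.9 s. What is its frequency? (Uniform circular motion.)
f = 1/T = 1/8.9 = 0.1124 Hz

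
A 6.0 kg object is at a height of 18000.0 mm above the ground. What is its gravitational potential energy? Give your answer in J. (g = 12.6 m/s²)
PE = mgh = 6 kg × 12.6 m/s² × 18 m = 1361 J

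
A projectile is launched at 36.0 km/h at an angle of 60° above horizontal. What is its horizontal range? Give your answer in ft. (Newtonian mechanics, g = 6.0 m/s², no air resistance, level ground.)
R = v₀² sin(2θ) / g (with unit conversion) = 47.35 ft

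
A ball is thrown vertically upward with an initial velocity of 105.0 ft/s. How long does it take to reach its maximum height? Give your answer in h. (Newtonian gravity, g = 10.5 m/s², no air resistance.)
t_up = v₀/g (with unit conversion) = 0.0008467 h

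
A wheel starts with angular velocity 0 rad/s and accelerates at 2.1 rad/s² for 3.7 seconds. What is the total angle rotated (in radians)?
θ = ω₀t + ½αt² = 0×3.7 + ½×2.1×3.7² = 14.37 rad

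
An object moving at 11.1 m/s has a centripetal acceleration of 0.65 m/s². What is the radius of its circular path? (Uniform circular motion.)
r = v²/a_c = 11.1²/0.65 = 189.55 m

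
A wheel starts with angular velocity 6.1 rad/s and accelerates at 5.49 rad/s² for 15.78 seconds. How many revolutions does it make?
θ = ω₀t + ½αt² = 6.1×15.78 + ½×5.49×15.78² = 779.79 rad
Revolutions = θ/(2π) = 779.79/(2π) = 124.11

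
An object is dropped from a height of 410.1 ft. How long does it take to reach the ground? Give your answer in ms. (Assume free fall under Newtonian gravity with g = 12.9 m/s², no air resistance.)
t = √(2h/g) (with unit conversion) = 4402.0 ms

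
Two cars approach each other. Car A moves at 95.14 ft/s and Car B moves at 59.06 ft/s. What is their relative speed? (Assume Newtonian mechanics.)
v_rel = v_A + v_B = 95.14 + 59.06 = 154.2 ft/s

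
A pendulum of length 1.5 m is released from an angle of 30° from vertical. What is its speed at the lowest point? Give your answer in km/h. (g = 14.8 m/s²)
h = L(1 − cosθ) = 1.5×(1 − cos30°) = 0.201 m
v = √(2gh) = √(2×14.8×0.201) = 2.439 m/s = 8.78 km/h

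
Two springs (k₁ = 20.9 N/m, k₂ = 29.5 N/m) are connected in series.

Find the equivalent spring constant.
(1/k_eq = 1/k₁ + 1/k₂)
1/k_eq = 1/20.9 + 1/29.5 = 0.081745; k_eq = 12.23 N/m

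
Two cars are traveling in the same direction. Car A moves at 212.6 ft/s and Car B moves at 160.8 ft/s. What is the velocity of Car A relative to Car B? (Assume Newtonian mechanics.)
v_rel = v_A - v_B = 212.6 - 160.8 = 51.8 ft/s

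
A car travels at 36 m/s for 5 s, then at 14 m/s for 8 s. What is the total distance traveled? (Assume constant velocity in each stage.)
d₁ = v₁t₁ = 36 × 5 = 180 m
d₂ = v₂t₂ = 14 × 8 = 112 m
d_total = 180 + 112 = 292 m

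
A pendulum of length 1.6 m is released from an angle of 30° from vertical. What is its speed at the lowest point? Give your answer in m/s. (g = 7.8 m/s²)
h = L(1 − cosθ) = 1.6×(1 − cos30°) = 0.2144 m
v = √(2gh) = √(2×7.8×0.2144) = 1.829 m/s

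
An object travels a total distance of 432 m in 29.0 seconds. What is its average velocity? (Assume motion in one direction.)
v_avg = Δd / Δt = 432 / 29.0 = 14.9 m/s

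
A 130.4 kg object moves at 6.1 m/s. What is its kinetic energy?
KE = ½mv² = ½×130.4×6.1² = 2426.092 J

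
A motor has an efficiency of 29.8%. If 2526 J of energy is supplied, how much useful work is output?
W_out = η × W_in = 0.298 × 2526 = 752.75 J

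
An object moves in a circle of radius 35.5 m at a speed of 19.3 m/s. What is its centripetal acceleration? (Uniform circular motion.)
a_c = v²/r = 19.3²/35.5 = 372.49/35.5 = 10.49 m/s²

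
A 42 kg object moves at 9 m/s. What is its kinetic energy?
KE = ½mv² = ½×42×9² = 1701.0 J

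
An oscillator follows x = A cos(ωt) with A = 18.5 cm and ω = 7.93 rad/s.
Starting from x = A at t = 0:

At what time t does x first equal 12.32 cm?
cos(ωt) = x/A = 12.32/18.5 = 0.6659
ωt = arccos(0.6659) = 0.842 rad
t = 0.842/7.93 = 0.1062 s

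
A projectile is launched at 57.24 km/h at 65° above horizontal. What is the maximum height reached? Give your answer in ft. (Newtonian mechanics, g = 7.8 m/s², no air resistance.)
H = v₀²sin²(θ)/(2g) (with unit conversion) = 43.67 ft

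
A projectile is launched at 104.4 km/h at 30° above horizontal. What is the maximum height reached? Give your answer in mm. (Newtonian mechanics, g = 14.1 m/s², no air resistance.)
H = v₀²sin²(θ)/(2g) (with unit conversion) = 7456.0 mm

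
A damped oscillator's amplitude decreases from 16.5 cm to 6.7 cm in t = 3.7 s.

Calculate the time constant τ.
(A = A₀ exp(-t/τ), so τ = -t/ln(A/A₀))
A/A₀ = 6.7/16.5 = 0.4061; ln(A/A₀) = -0.9013
τ = −t/ln(A/A₀) = −3.7/-0.9013 = 4.105 s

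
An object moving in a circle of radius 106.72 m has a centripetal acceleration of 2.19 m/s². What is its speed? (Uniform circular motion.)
v = √(a_c × r) = √(2.19 × 106.72) = 15.29 m/s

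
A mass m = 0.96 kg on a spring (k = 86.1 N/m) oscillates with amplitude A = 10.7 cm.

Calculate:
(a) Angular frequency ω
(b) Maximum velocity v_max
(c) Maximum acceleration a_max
ω = √(k/m) = √(86.1/0.96) = 9.47 rad/s
v_max = ωA = 9.47×0.107 = 1.013 m/s
a_max = ω²A = 9.47²×0.107 = 9.597 m/s²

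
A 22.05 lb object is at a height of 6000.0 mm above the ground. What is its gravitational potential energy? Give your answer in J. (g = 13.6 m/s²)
PE = mgh = 10 kg × 13.6 m/s² × 6 m = 816.1 J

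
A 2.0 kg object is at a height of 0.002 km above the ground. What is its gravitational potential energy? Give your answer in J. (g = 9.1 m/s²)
PE = mgh = 2 kg × 9.1 m/s² × 2 m = 36.4 J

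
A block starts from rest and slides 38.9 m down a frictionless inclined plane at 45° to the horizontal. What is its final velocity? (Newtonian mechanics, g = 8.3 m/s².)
a = g sin(θ) = 8.3 × sin(45°) = 5.87 m/s²
v = √(2ad) = √(2 × 5.87 × 38.9) = 21.37 m/s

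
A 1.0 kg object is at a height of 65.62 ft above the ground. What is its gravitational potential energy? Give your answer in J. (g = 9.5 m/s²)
PE = mgh = 1 kg × 9.5 m/s² × 20 m = 190 J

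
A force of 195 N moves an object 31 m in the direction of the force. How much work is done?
W = Fd = 195×31 = 6045.0 J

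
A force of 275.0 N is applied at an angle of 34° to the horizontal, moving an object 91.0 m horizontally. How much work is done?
W = Fd cosθ = 275.0×91.0×cos(34°) = 20747.0 J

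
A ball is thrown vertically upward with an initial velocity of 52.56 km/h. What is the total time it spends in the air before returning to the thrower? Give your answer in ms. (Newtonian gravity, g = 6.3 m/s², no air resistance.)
t_total = 2v₀/g (with unit conversion) = 4635.0 ms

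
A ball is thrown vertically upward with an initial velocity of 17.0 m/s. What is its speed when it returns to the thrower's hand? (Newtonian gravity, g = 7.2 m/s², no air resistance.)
By conservation of energy, the ball returns at the same speed = 17.0 m/s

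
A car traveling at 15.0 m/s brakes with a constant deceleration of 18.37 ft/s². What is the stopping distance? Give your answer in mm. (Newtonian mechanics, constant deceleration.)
d = v₀² / (2a) (with unit conversion) = 20090.0 mm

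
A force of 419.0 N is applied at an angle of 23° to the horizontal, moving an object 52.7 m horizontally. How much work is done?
W = Fd cosθ = 419.0×52.7×cos(23°) = 20326.0 J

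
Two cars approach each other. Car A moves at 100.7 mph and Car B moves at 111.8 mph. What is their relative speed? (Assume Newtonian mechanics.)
v_rel = v_A + v_B = 100.7 + 111.8 = 212.5 mph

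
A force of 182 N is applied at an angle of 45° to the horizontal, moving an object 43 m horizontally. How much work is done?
W = Fd cosθ = 182×43×cos(45°) = 5533.8 J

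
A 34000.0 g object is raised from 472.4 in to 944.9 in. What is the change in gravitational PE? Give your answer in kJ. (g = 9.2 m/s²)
ΔPE = mg(h₂ − h₁) = 34 kg × 9.2 m/s² × (24 − 12) m = 3754 J = 3.754 kJ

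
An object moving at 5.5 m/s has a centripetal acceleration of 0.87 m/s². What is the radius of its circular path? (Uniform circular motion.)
r = v²/a_c = 5.5²/0.87 = 34.77 m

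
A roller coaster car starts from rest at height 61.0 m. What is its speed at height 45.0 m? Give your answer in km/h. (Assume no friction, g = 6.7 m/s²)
mgh₁ = ½mv₂² + mgh₂ → v₂ = √(2g(h₁−h₂)) = √(2×6.7×(61−45)) = 14.64 m/s = 52.71 km/h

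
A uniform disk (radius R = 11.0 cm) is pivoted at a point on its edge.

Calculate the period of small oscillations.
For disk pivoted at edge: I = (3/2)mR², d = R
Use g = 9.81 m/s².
I/m = (3/2)R² = 0.01815 m²; d = R = 0.11 m
T = 2π√((3/2)R²/(gR)) = 2π√(3R/(2g)) = 0.8149 s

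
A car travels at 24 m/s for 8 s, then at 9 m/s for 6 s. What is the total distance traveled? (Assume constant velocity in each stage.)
d₁ = v₁t₁ = 24 × 8 = 192 m
d₂ = v₂t₂ = 9 × 6 = 54 m
d_total = 192 + 54 = 246 m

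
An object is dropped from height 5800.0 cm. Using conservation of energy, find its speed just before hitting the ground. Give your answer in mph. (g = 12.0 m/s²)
mgh = ½mv² → v = √(2gh) = √(2×12.0×58) = 37.31 m/s = 83.46 mph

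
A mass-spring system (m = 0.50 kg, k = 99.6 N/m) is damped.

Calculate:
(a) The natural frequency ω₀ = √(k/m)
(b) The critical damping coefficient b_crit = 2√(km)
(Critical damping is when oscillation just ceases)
ω₀ = √(k/m) = √(99.6/0.5) = 14.11 rad/s
b_crit = 2√(km) = 2√(99.6×0.5) = 14.11 kg/s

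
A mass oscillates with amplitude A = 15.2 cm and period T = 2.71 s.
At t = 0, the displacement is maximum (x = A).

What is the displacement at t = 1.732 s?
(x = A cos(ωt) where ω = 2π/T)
ω = 2π/T = 2π/2.71 = 2.319 rad/s
x = A cos(ωt) = 15.2×cos(2.319×1.732) = -9.754 cm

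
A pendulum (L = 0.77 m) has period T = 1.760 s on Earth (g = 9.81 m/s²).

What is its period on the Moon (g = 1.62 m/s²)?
T = 2π√(L/g), so T_moon/T_earth = √(g_earth/g_moon)
T_moon = 2π√(0.77/1.62) = 4.332 s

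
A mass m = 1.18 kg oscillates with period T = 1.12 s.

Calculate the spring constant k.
T = 2π√(m/k) → k = m(2π/T)² = 1.18×(2π/1.12)² = 37.14 N/m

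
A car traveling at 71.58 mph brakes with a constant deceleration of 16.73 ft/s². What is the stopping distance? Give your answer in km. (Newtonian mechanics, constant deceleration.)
d = v₀² / (2a) (with unit conversion) = 0.1004 km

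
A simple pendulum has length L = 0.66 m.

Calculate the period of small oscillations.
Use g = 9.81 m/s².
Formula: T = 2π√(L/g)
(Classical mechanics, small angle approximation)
T = 2π√(L/g) = 2π√(0.66/9.81) = 1.63 s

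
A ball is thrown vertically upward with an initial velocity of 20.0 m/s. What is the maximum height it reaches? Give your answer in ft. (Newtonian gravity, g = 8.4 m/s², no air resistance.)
h_max = v₀²/(2g) (with unit conversion) = 78.12 ft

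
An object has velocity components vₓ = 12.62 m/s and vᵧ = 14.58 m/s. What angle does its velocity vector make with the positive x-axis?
θ = arctan(vᵧ/vₓ) = arctan(14.58/12.62) = 49.12°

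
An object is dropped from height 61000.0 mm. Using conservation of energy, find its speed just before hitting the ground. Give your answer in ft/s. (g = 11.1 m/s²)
mgh = ½mv² → v = √(2gh) = √(2×11.1×61) = 36.8 m/s = 120.7 ft/s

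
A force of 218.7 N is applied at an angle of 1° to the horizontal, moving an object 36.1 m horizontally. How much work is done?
W = Fd cosθ = 218.7×36.1×cos(1°) = 7893.9 J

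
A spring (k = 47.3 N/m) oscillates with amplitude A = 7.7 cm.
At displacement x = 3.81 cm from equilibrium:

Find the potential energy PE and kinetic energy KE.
E_total = ½kA² = ½×47.3×(0.077)² = 0.1402 J
PE = ½kx² = ½×47.3×(0.0381)² = 0.03433 J
KE = E_total − PE = 0.1059 J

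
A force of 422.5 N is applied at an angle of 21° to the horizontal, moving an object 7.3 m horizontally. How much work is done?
W = Fd cosθ = 422.5×7.3×cos(21°) = 2879.4 J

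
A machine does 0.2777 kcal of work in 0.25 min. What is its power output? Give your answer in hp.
P = W/t = 1162 J / 15 s = 77.46 W = 0.1039 hp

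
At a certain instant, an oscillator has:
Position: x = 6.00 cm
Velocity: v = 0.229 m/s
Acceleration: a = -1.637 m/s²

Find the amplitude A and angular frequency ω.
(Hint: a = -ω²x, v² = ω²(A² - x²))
a = −ω²x → ω = √(|a|/x) = √(1.637/0.06) = 5.223 rad/s
v² = ω²(A² − x²) → A = √(x² + v²/ω²) = √(0.06² + 0.229²/5.223²) = 0.07431 m = 7.431 cm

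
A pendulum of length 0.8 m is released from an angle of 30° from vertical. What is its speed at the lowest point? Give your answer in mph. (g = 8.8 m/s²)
h = L(1 − cosθ) = 0.8×(1 − cos30°) = 0.1072 m
v = √(2gh) = √(2×8.8×0.1072) = 1.373 m/s = 3.072 mph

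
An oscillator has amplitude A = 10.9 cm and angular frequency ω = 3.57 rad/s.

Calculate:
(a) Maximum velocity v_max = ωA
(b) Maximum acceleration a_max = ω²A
v_max = ωA = 3.57×0.109 = 0.3891 m/s
a_max = ω²A = 3.57²×0.109 = 1.389 m/s²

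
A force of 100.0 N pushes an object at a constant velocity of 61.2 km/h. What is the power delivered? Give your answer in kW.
P = Fv = 100 N × 17 m/s = 1700 W = 1.7 kW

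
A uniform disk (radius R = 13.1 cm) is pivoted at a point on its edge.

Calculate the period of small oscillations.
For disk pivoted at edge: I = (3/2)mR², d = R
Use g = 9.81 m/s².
I/m = (3/2)R² = 0.02574 m²; d = R = 0.131 m
T = 2π√((3/2)R²/(gR)) = 2π√(3R/(2g)) = 0.8893 s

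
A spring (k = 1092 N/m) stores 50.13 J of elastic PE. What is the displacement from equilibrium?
PE = ½kx² → x = √(2PE/k) = √(2×50.13/1092) = 0.303 m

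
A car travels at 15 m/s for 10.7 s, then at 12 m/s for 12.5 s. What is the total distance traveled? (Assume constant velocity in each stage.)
d₁ = v₁t₁ = 15 × 10.7 = 160.5 m
d₂ = v₂t₂ = 12 × 12.5 = 150 m
d_total = 160.5 + 150 = 310.5 m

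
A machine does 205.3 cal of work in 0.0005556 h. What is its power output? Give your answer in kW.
P = W/t = 859 J / 2 s = 429.5 W = 0.4295 kW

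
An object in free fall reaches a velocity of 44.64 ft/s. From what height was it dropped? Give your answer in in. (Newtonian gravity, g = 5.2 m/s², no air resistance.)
h = v²/(2g) (with unit conversion) = 700.8 in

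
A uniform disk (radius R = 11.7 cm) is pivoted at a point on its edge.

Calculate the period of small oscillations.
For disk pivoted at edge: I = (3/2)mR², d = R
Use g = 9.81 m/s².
I/m = (3/2)R² = 0.02053 m²; d = R = 0.117 m
T = 2π√((3/2)R²/(gR)) = 2π√(3R/(2g)) = 0.8404 s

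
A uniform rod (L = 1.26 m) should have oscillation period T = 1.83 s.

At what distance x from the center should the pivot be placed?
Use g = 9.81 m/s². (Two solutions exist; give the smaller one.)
T = 2π√((L²/12 + x²)/(gx)). Let c = T²g/(4π²) = 0.8322.
x² − cx + L²/12 = 0 → x = (c − √(c² − L²/3))/2 = 0.214 m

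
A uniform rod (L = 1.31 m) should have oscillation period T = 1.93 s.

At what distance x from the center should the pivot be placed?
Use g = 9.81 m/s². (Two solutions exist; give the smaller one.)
T = 2π√((L²/12 + x²)/(gx)). Let c = T²g/(4π²) = 0.9256.
x² − cx + L²/12 = 0 → x = (c − √(c² − L²/3))/2 = 0.196 m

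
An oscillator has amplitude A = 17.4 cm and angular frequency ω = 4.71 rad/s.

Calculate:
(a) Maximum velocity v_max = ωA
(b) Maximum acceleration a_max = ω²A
v_max = ωA = 4.71×0.174 = 0.8195 m/s
a_max = ω²A = 4.71²×0.174 = 3.86 m/s²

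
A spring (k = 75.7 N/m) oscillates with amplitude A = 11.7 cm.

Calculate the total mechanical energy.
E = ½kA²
E = ½kA² = ½×75.7×(0.117)² = 0.5181 J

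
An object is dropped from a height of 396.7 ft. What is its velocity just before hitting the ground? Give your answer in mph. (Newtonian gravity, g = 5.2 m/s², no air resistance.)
v = √(2gh) (with unit conversion) = 79.32 mph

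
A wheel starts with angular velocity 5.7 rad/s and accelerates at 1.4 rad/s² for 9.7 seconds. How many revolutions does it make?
θ = ω₀t + ½αt² = 5.7×9.7 + ½×1.4×9.7² = 121.15 rad
Revolutions = θ/(2π) = 121.15/(2π) = 19.28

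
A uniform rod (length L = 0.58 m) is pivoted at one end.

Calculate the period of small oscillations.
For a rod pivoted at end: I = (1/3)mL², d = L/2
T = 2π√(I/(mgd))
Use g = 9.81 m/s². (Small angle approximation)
I/m = (1/3)L² = 0.1121 m²; d = L/2 = 0.29 m
T = 2π√(I/(mgd)) = 2π√(0.1121/(9.81×0.29)) = 1.247 s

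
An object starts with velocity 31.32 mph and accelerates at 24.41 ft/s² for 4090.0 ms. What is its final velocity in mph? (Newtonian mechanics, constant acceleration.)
v = v₀ + at (with unit conversion) = 99.39 mph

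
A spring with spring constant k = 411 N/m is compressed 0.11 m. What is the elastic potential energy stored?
PE = ½kx² = ½×411×0.11² = 2.487 J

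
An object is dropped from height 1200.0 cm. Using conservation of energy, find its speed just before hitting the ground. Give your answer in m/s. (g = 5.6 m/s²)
mgh = ½mv² → v = √(2gh) = √(2×5.6×12) = 11.59 m/s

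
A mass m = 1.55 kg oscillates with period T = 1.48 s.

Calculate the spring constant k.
T = 2π√(m/k) → k = m(2π/T)² = 1.55×(2π/1.48)² = 27.94 N/m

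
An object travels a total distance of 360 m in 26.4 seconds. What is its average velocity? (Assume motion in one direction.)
v_avg = Δd / Δt = 360 / 26.4 = 13.64 m/s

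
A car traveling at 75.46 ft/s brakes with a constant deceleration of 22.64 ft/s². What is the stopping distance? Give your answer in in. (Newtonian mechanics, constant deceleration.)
d = v₀² / (2a) (with unit conversion) = 1509.0 in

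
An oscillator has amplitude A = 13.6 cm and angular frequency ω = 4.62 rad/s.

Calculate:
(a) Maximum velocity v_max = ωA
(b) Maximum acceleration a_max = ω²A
v_max = ωA = 4.62×0.136 = 0.6283 m/s
a_max = ω²A = 4.62²×0.136 = 2.903 m/s²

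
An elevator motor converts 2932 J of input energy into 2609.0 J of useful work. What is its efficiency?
η = W_out/W_in = 2609.0/2932 = 0.8898 = 88.98%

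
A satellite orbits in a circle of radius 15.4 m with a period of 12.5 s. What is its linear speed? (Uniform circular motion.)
v = 2πr/T = 2π×15.4/12.5 = 7.74 m/s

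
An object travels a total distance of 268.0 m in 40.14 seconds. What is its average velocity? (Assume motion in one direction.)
v_avg = Δd / Δt = 268.0 / 40.14 = 6.68 m/s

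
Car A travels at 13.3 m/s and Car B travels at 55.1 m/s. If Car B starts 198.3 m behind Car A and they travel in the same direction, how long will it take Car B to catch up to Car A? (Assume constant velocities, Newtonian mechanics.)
Relative speed: v_rel = 55.1 - 13.3 = 41.8 m/s
Time to catch: t = d₀/v_rel = 198.3/41.8 = 4.74 s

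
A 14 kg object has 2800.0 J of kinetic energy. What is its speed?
KE = ½mv² → v = √(2KE/m) = √(2×2800.0/14) = 20.0 m/s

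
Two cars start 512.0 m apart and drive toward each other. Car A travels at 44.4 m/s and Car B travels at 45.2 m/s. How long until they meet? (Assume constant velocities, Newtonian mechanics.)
Combined speed: v_combined = 44.4 + 45.2 = 89.6 m/s
Time to meet: t = d/89.6 = 512.0/89.6 = 5.71 s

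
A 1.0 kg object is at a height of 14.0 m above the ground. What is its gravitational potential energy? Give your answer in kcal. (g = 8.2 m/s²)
PE = mgh = 1 kg × 8.2 m/s² × 14 m = 114.8 J = 0.02744 kcal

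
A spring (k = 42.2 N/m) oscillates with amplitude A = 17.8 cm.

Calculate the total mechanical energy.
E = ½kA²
E = ½kA² = ½×42.2×(0.178)² = 0.6685 J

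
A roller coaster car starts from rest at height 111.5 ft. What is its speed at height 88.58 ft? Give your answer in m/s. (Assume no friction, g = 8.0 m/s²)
mgh₁ = ½mv₂² + mgh₂ → v₂ = √(2g(h₁−h₂)) = √(2×8.0×(33.99−27)) = 10.57 m/s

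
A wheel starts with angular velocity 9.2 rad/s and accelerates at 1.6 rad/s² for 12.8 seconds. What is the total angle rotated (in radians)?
θ = ω₀t + ½αt² = 9.2×12.8 + ½×1.6×12.8² = 248.83 rad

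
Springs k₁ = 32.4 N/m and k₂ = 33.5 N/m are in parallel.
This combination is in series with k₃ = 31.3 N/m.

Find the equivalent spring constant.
k₁₂ = k₁ + k₂ = 65.9 N/m (parallel)
1/k_eq = 1/k₁₂ + 1/k₃ → k_eq = 21.22 N/m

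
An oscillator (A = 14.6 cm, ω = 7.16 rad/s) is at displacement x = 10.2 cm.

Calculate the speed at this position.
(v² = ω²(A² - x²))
v = ω√(A² − x²) = 7.16×√(0.146² − 0.102²) = 0.7479 m/s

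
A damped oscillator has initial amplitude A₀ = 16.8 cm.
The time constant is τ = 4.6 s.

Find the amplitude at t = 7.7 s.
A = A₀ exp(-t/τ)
A = A₀ exp(−t/τ) = 16.8×exp(−7.7/4.6) = 3.15 cm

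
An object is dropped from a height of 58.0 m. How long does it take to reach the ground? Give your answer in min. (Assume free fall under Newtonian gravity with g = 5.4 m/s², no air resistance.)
t = √(2h/g) (with unit conversion) = 0.07725 min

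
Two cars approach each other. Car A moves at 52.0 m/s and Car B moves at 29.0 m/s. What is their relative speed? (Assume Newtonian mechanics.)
v_rel = v_A + v_B = 52.0 + 29.0 = 81.0 m/s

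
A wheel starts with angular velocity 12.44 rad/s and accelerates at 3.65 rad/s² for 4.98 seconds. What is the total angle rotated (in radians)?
θ = ω₀t + ½αt² = 12.44×4.98 + ½×3.65×4.98² = 107.21 rad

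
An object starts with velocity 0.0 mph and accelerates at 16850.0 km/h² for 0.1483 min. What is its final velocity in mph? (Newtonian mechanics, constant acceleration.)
v = v₀ + at (with unit conversion) = 25.88 mph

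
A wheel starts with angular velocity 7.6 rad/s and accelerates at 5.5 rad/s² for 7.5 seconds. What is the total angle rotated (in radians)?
θ = ω₀t + ½αt² = 7.6×7.5 + ½×5.5×7.5² = 211.69 rad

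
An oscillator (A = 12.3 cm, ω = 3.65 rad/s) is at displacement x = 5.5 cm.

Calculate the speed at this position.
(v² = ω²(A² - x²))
v = ω√(A² − x²) = 3.65×√(0.123² − 0.055²) = 0.4016 m/s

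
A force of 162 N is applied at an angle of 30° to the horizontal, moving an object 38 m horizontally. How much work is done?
W = Fd cosθ = 162×38×cos(30°) = 5331.3 J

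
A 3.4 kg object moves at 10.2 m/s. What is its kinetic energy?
KE = ½mv² = ½×3.4×10.2² = 176.868 J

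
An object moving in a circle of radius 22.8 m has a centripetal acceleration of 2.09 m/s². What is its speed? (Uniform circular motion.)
v = √(a_c × r) = √(2.09 × 22.8) = 6.9 m/s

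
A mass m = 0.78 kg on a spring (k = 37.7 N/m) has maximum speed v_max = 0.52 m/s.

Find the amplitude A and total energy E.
½mv²_max = ½kA² → A = v_max√(m/k) = 0.52×√(0.78/37.7) = 0.0748 m = 7.48 cm
E = ½mv²_max = ½×0.78×0.52² = 0.1055 J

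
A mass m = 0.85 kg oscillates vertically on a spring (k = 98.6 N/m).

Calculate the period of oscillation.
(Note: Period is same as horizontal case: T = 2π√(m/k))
T = 2π√(m/k) = 2π√(0.85/98.6) = 0.5834 s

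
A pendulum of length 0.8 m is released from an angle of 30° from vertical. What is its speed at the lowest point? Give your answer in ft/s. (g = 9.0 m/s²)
h = L(1 − cosθ) = 0.8×(1 − cos30°) = 0.1072 m
v = √(2gh) = √(2×9.0×0.1072) = 1.389 m/s = 4.557 ft/s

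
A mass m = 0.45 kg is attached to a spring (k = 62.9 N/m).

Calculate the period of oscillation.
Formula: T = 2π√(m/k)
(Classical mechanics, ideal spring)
T = 2π√(m/k) = 2π√(0.45/62.9) = 0.5314 s; f = 1/T = 1.882 Hz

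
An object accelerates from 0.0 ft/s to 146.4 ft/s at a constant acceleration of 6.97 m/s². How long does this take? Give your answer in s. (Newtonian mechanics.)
t = (v - v₀)/a (with unit conversion) = 6.402 s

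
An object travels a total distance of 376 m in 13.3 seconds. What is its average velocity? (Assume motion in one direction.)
v_avg = Δd / Δt = 376 / 13.3 = 28.27 m/s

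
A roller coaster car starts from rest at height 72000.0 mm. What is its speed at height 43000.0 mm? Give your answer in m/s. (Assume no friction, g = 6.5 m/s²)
mgh₁ = ½mv₂² + mgh₂ → v₂ = √(2g(h₁−h₂)) = √(2×6.5×(72−43)) = 19.42 m/s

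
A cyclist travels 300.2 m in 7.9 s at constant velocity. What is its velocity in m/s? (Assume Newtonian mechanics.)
v = d/t = 38.0 m/s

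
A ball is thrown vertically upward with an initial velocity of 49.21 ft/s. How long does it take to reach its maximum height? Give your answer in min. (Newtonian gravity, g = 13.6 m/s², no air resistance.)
t_up = v₀/g (with unit conversion) = 0.01838 min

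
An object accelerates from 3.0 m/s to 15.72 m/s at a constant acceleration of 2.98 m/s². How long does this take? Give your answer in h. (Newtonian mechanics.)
t = (v - v₀)/a (with unit conversion) = 0.001186 h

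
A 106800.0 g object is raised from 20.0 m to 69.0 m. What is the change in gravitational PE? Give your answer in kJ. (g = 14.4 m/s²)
ΔPE = mg(h₂ − h₁) = 106.8 kg × 14.4 m/s² × (69 − 20) m = 7.536e+04 J = 75.36 kJ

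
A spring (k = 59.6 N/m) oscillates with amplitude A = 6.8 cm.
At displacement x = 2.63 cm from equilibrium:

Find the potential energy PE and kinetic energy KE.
E_total = ½kA² = ½×59.6×(0.068)² = 0.1378 J
PE = ½kx² = ½×59.6×(0.0263)² = 0.02061 J
KE = E_total − PE = 0.1172 J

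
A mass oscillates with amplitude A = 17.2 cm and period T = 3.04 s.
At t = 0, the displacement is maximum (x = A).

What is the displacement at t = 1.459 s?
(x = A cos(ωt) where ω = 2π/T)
ω = 2π/T = 2π/3.04 = 2.067 rad/s
x = A cos(ωt) = 17.2×cos(2.067×1.459) = -17.06 cm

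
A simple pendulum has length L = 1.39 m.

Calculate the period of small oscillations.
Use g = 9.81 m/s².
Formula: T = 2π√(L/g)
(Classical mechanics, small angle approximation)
T = 2π√(L/g) = 2π√(1.39/9.81) = 2.365 s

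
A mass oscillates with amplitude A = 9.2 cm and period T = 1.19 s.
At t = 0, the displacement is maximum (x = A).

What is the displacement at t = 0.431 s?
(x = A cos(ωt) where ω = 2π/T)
ω = 2π/T = 2π/1.19 = 5.28 rad/s
x = A cos(ωt) = 9.2×cos(5.28×0.431) = -5.961 cm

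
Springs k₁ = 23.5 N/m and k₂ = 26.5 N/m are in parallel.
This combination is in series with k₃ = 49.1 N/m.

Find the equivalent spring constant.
k₁₂ = k₁ + k₂ = 50 N/m (parallel)
1/k_eq = 1/k₁₂ + 1/k₃ → k_eq = 24.77 N/m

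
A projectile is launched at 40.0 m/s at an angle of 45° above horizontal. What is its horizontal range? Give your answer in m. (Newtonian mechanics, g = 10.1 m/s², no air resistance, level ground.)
R = v₀² sin(2θ) / g = 158.4 m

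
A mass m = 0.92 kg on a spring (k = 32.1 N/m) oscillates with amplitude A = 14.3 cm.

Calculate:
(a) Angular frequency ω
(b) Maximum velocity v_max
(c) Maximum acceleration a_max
ω = √(k/m) = √(32.1/0.92) = 5.907 rad/s
v_max = ωA = 5.907×0.143 = 0.8447 m/s
a_max = ω²A = 5.907²×0.143 = 4.989 m/s²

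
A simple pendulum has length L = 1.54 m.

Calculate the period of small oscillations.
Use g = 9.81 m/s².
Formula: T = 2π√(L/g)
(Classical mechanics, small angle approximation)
T = 2π√(L/g) = 2π√(1.54/9.81) = 2.489 s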